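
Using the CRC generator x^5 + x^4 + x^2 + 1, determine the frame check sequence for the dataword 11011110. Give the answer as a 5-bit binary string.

01001

Append 5 zeros: 1101111000000. Divide by 110101 (XOR where the leading bit is 1):
  pos 0: 110111 XOR 110101 = 000010
  pos 4: 101000 XOR 110101 = 011101
  pos 5: 111010 XOR 110101 = 001111
  pos 7: 111100 XOR 110101 = 001001
Remainder (last 5 bits) = 01001. This is the CRC / FCS.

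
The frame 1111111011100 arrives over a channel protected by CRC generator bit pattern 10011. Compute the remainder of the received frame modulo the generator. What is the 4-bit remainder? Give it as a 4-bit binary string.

0001

Modulo-2 division of 1111111011100 by 10011:
  pos 0: 11111 XOR 10011 = 01100
  pos 1: 11001 XOR 10011 = 01010
  pos 2: 10101 XOR 10011 = 00110
  pos 4: 11001 XOR 10011 = 01010
  pos 5: 10101 XOR 10011 = 00110
  pos 7: 11010 XOR 10011 = 01001
  pos 8: 10010 XOR 10011 = 00001
Remainder = 0001 (nonzero — an error is detected).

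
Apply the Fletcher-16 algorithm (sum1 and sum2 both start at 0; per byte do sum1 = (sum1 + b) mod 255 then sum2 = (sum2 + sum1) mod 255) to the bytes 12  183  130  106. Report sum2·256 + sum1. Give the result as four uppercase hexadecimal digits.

C6B0

Running sums (mod 255):
  after byte 0 (12): sum1=12, sum2=12
  after byte 1 (183): sum1=195, sum2=207
  after byte 2 (130): sum1=70, sum2=22
  after byte 3 (106): sum1=176, sum2=198
Checksum = sum2·256 + sum1 = 198·256 + 176 = 50864 = 0xC6B0.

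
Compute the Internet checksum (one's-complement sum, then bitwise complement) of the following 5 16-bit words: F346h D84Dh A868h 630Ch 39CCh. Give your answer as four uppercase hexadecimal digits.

One's-complement addition (fold any carry out of bit 15 back into bit 0):
  0xF346 + 0xD84D = 0x1CB93 → wrap carry → 0xCB94
  0xCB94 + 0xA868 = 0x173FC → wrap carry → 0x73FD
  0x73FD + 0x630C = 0x0D709
  0xD709 + 0x39CC = 0x110D5 → wrap carry → 0x10D6
One's-complement sum = 0x10D6.
Checksum = ~0x10D6 & 0xFFFF = 0xEF29.

EF29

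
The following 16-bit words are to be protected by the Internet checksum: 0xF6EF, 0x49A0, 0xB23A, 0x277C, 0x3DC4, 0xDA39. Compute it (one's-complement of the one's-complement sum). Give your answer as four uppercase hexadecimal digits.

One's-complement addition (fold any carry out of bit 15 back into bit 0):
  0xF6EF + 0x49A0 = 0x1408F → wrap carry → 0x4090
  0x4090 + 0xB23A = 0x0F2CA
  0xF2CA + 0x277C = 0x11A46 → wrap carry → 0x1A47
  0x1A47 + 0x3DC4 = 0x0580B
  0x580B + 0xDA39 = 0x13244 → wrap carry → 0x3245
One's-complement sum = 0x3245.
Checksum = ~0x3245 & 0xFFFF = 0xCDBA.

CDBA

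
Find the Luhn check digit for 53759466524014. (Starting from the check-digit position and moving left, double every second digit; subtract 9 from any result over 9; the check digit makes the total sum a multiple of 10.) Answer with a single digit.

Partial digits right→left: 4 1 0 4 2 5 6 6 4 9 5 7 3 5
Double every second digit counting from the check-digit position (so the 1st, 3rd, 5th, ... of the partial from the right).
  doubled (with −9 where >9): 8 0 4 3 8 1 6 → sum 30
  kept as-is: 1 4 5 6 9 7 5 → sum 37
Total = 30 + 37 = 67.
Check digit = (10 − (67 mod 10)) mod 10 = 3.

3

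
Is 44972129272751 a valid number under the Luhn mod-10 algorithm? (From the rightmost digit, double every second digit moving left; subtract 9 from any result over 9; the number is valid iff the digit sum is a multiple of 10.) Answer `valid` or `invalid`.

valid

From the right, keep odd positions and double even positions (subtract 9 from any doubled value over 9):
  doubled (positions 2,4,...): 1 4 4 4 4 9 8 → sum 34
  kept (positions 1,3,...): 1 7 7 9 1 7 4 → sum 36
Total = 70.
70 mod 10 = 0, so the number is valid.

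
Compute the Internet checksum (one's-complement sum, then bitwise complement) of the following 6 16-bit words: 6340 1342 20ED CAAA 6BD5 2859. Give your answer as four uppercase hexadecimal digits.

One's-complement addition (fold any carry out of bit 15 back into bit 0):
  0x6340 + 0x1342 = 0x07682
  0x7682 + 0x20ED = 0x0976F
  0x976F + 0xCAAA = 0x16219 → wrap carry → 0x621A
  0x621A + 0x6BD5 = 0x0CDEF
  0xCDEF + 0x2859 = 0x0F648
One's-complement sum = 0xF648.
Checksum = ~0xF648 & 0xFFFF = 0x09B7.

09B7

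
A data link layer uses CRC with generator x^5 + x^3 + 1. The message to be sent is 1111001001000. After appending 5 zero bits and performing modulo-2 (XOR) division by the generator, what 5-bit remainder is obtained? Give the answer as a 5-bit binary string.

Append 5 zeros: 111100100100000000. Divide by 101001 (XOR where the leading bit is 1):
  pos 0: 111100 XOR 101001 = 010101
  pos 1: 101011 XOR 101001 = 000010
  pos 5: 100010 XOR 101001 = 001011
  pos 7: 101100 XOR 101001 = 000101
  pos 10: 101000 XOR 101001 = 000001
Remainder (last 5 bits) = 00100. This is the CRC / FCS.

00100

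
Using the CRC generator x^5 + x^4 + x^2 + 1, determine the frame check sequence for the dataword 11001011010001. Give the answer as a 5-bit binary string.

01000

Append 5 zeros: 1100101101000100000. Divide by 110101 (XOR where the leading bit is 1):
  pos 0: 110010 XOR 110101 = 000111
  pos 3: 111110 XOR 110101 = 001011
  pos 5: 101110 XOR 110101 = 011011
  pos 6: 110110 XOR 110101 = 000011
  pos 10: 110100 XOR 110101 = 000001
Remainder (last 5 bits) = 01000. This is the CRC / FCS.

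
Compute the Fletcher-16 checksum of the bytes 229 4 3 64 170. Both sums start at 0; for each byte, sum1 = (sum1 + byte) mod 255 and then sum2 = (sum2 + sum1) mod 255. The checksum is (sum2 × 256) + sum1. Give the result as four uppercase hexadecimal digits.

C1D7

Running sums (mod 255):
  after byte 0 (229): sum1=229, sum2=229
  after byte 1 (4): sum1=233, sum2=207
  after byte 2 (3): sum1=236, sum2=188
  after byte 3 (64): sum1=45, sum2=233
  after byte 4 (170): sum1=215, sum2=193
Checksum = sum2·256 + sum1 = 193·256 + 215 = 49623 = 0xC1D7.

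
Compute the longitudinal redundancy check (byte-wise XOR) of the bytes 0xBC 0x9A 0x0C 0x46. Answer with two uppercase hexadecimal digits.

XOR the bytes together:
  start with 0xBC
  0xBC ⊕ 0x9A = 0x26
  0x26 ⊕ 0x0C = 0x2A
  0x2A ⊕ 0x46 = 0x6C

6C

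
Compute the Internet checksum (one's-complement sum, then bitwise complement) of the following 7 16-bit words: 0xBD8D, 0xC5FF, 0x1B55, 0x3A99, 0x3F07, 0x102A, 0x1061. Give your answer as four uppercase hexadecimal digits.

C6F1

One's-complement addition (fold any carry out of bit 15 back into bit 0):
  0xBD8D + 0xC5FF = 0x1838C → wrap carry → 0x838D
  0x838D + 0x1B55 = 0x09EE2
  0x9EE2 + 0x3A99 = 0x0D97B
  0xD97B + 0x3F07 = 0x11882 → wrap carry → 0x1883
  0x1883 + 0x102A = 0x028AD
  0x28AD + 0x1061 = 0x0390E
One's-complement sum = 0x390E.
Checksum = ~0x390E & 0xFFFF = 0xC6F1.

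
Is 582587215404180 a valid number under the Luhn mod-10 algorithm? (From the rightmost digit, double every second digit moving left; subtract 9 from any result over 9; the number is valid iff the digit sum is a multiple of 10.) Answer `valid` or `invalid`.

From the right, keep odd positions and double even positions (subtract 9 from any doubled value over 9):
  doubled (positions 2,4,...): 7 8 8 2 5 1 7 → sum 38
  kept (positions 1,3,...): 0 1 0 5 2 8 2 5 → sum 23
Total = 61.
61 mod 10 = 1, so the number is invalid.

invalid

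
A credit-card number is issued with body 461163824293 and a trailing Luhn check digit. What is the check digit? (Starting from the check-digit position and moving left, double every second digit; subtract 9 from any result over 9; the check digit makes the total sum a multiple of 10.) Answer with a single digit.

Partial digits right→left: 3 9 2 4 2 8 3 6 1 1 6 4
Double every second digit counting from the check-digit position (so the 1st, 3rd, 5th, ... of the partial from the right).
  doubled (with −9 where >9): 6 4 4 6 2 3 → sum 25
  kept as-is: 9 4 8 6 1 4 → sum 32
Total = 25 + 32 = 57.
Check digit = (10 − (57 mod 10)) mod 10 = 3.

3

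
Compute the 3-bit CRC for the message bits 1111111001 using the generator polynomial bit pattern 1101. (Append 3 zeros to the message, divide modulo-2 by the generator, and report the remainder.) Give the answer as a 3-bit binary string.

Append 3 zeros: 1111111001000. Divide by 1101 (XOR where the leading bit is 1):
  pos 0: 1111 XOR 1101 = 0010
  pos 2: 1011 XOR 1101 = 0110
  pos 3: 1101 XOR 1101 = 0000
  pos 9: 1000 XOR 1101 = 0101
Remainder (last 3 bits) = 101. This is the CRC / FCS.

101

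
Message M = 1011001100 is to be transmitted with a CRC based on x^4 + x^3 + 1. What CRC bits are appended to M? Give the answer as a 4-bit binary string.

1001

Append 4 zeros: 10110011000000. Divide by 11001 (XOR where the leading bit is 1):
  pos 0: 10110 XOR 11001 = 01111
  pos 1: 11110 XOR 11001 = 00111
  pos 3: 11111 XOR 11001 = 00110
  pos 5: 11000 XOR 11001 = 00001
  pos 9: 10000 XOR 11001 = 01001
Remainder (last 4 bits) = 1001. This is the CRC / FCS.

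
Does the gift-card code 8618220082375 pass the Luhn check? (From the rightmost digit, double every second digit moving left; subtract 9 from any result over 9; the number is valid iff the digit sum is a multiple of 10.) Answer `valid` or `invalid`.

valid

From the right, keep odd positions and double even positions (subtract 9 from any doubled value over 9):
  doubled (positions 2,4,...): 5 4 0 4 7 3 → sum 23
  kept (positions 1,3,...): 5 3 8 0 2 1 8 → sum 27
Total = 50.
50 mod 10 = 0, so the number is valid.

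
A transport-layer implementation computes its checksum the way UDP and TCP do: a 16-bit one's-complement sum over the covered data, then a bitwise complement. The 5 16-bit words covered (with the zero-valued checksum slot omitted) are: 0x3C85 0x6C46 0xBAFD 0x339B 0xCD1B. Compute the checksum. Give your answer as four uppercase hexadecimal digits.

9B7F

One's-complement addition (fold any carry out of bit 15 back into bit 0):
  0x3C85 + 0x6C46 = 0x0A8CB
  0xA8CB + 0xBAFD = 0x163C8 → wrap carry → 0x63C9
  0x63C9 + 0x339B = 0x09764
  0x9764 + 0xCD1B = 0x1647F → wrap carry → 0x6480
One's-complement sum = 0x6480.
Checksum = ~0x6480 & 0xFFFF = 0x9B7F.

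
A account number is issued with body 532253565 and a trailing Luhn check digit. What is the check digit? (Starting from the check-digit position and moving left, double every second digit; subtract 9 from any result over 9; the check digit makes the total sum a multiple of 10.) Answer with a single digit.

Partial digits right→left: 5 6 5 3 5 2 2 3 5
Double every second digit counting from the check-digit position (so the 1st, 3rd, 5th, ... of the partial from the right).
  doubled (with −9 where >9): 1 1 1 4 1 → sum 8
  kept as-is: 6 3 2 3 → sum 14
Total = 8 + 14 = 22.
Check digit = (10 − (22 mod 10)) mod 10 = 8.

8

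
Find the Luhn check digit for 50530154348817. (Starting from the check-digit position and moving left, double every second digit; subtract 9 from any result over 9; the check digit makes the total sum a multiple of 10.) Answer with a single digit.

Partial digits right→left: 7 1 8 8 4 3 4 5 1 0 3 5 0 5
Double every second digit counting from the check-digit position (so the 1st, 3rd, 5th, ... of the partial from the right).
  doubled (with −9 where >9): 5 7 8 8 2 6 0 → sum 36
  kept as-is: 1 8 3 5 0 5 5 → sum 27
Total = 36 + 27 = 63.
Check digit = (10 − (63 mod 10)) mod 10 = 7.

7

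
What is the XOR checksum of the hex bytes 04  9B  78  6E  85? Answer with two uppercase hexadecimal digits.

0C

XOR the bytes together:
  start with 0x04
  0x04 ⊕ 0x9B = 0x9F
  0x9F ⊕ 0x78 = 0xE7
  0xE7 ⊕ 0x6E = 0x89
  0x89 ⊕ 0x85 = 0x0C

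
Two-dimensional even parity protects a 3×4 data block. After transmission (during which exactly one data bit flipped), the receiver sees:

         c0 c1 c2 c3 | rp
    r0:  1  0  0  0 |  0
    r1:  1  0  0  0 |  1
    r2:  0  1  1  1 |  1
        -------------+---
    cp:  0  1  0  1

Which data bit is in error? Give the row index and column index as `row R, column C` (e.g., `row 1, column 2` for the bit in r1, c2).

Recompute each row's even parity and compare to rp:
  r0: data parity 1, sent rp 0 → mismatch
  r1: data parity 1, sent rp 1 → ok
  r2: data parity 1, sent rp 1 → ok
Recompute each column's even parity and compare to cp:
  c0: data parity 0, sent cp 0 → ok
  c1: data parity 1, sent cp 1 → ok
  c2: data parity 1, sent cp 0 → mismatch
  c3: data parity 1, sent cp 1 → ok
Exactly one row (r0) and one column (c2) fail → the flipped bit is at their intersection.

row 0, column 2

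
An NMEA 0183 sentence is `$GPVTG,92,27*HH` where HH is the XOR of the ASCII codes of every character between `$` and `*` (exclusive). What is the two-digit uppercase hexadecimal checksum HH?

XOR the ASCII codes of the payload characters:
  'G' = 0x47 → acc = 0x47
  'P' = 0x50 → acc = 0x17
  'V' = 0x56 → acc = 0x41
  'T' = 0x54 → acc = 0x15
  'G' = 0x47 → acc = 0x52
  ',' = 0x2C → acc = 0x7E
  '9' = 0x39 → acc = 0x47
  '2' = 0x32 → acc = 0x75
  ',' = 0x2C → acc = 0x59
  '2' = 0x32 → acc = 0x6B
  '7' = 0x37 → acc = 0x5C
Checksum = 0x5C.

5C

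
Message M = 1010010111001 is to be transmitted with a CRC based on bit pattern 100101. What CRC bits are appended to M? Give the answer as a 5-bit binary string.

Append 5 zeros: 101001011100100000. Divide by 100101 (XOR where the leading bit is 1):
  pos 0: 101001 XOR 100101 = 001100
  pos 2: 110001 XOR 100101 = 010100
  pos 3: 101001 XOR 100101 = 001100
  pos 5: 110010 XOR 100101 = 010111
  pos 6: 101110 XOR 100101 = 001011
  pos 8: 101110 XOR 100101 = 001011
  pos 10: 101100 XOR 100101 = 001001
  pos 12: 100100 XOR 100101 = 000001
Remainder (last 5 bits) = 00001. This is the CRC / FCS.

00001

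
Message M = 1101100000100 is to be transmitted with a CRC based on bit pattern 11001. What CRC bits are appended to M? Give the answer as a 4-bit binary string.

Append 4 zeros: 11011000001000000. Divide by 11001 (XOR where the leading bit is 1):
  pos 0: 11011 XOR 11001 = 00010
  pos 3: 10000 XOR 11001 = 01001
  pos 4: 10010 XOR 11001 = 01011
  pos 5: 10110 XOR 11001 = 01111
  pos 6: 11111 XOR 11001 = 00110
  pos 8: 11000 XOR 11001 = 00001
  pos 12: 10000 XOR 11001 = 01001
Remainder (last 4 bits) = 1001. This is the CRC / FCS.

1001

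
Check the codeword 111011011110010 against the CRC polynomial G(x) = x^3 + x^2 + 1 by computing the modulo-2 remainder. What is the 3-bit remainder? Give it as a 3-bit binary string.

100

Modulo-2 division of 111011011110010 by 1101:
  pos 0: 1110 XOR 1101 = 0011
  pos 2: 1111 XOR 1101 = 0010
  pos 4: 1001 XOR 1101 = 0100
  pos 5: 1001 XOR 1101 = 0100
  pos 6: 1001 XOR 1101 = 0100
  pos 7: 1001 XOR 1101 = 0100
  pos 8: 1000 XOR 1101 = 0101
  pos 9: 1010 XOR 1101 = 0111
  pos 10: 1111 XOR 1101 = 0010
Remainder = 100 (nonzero — an error is detected).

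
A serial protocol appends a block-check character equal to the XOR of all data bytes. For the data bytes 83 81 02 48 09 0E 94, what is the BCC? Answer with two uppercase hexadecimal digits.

XOR the bytes together:
  start with 0x83
  0x83 ⊕ 0x81 = 0x02
  0x02 ⊕ 0x02 = 0x00
  0x00 ⊕ 0x48 = 0x48
  0x48 ⊕ 0x09 = 0x41
  0x41 ⊕ 0x0E = 0x4F
  0x4F ⊕ 0x94 = 0xDB

DB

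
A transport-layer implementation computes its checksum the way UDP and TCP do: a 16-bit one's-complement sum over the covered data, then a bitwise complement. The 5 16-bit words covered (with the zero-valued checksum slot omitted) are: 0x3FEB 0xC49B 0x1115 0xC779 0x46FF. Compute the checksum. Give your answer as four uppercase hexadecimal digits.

One's-complement addition (fold any carry out of bit 15 back into bit 0):
  0x3FEB + 0xC49B = 0x10486 → wrap carry → 0x0487
  0x0487 + 0x1115 = 0x0159C
  0x159C + 0xC779 = 0x0DD15
  0xDD15 + 0x46FF = 0x12414 → wrap carry → 0x2415
One's-complement sum = 0x2415.
Checksum = ~0x2415 & 0xFFFF = 0xDBEA.

DBEA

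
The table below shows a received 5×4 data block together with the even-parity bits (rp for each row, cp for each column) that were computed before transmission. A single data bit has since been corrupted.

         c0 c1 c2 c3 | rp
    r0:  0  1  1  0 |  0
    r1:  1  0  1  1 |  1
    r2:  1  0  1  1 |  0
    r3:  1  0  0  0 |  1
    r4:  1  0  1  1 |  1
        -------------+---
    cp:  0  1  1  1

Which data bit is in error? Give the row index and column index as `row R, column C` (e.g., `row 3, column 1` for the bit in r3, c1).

row 2, column 2

Recompute each row's even parity and compare to rp:
  r0: data parity 0, sent rp 0 → ok
  r1: data parity 1, sent rp 1 → ok
  r2: data parity 1, sent rp 0 → mismatch
  r3: data parity 1, sent rp 1 → ok
  r4: data parity 1, sent rp 1 → ok
Recompute each column's even parity and compare to cp:
  c0: data parity 0, sent cp 0 → ok
  c1: data parity 1, sent cp 1 → ok
  c2: data parity 0, sent cp 1 → mismatch
  c3: data parity 1, sent cp 1 → ok
Exactly one row (r2) and one column (c2) fail → the flipped bit is at their intersection.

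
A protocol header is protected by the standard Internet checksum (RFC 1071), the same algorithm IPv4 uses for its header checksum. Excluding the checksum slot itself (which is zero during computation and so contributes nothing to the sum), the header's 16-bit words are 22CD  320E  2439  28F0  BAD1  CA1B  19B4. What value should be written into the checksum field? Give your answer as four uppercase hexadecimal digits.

One's-complement addition (fold any carry out of bit 15 back into bit 0):
  0x22CD + 0x320E = 0x054DB
  0x54DB + 0x2439 = 0x07914
  0x7914 + 0x28F0 = 0x0A204
  0xA204 + 0xBAD1 = 0x15CD5 → wrap carry → 0x5CD6
  0x5CD6 + 0xCA1B = 0x126F1 → wrap carry → 0x26F2
  0x26F2 + 0x19B4 = 0x040A6
One's-complement sum = 0x40A6.
Checksum = ~0x40A6 & 0xFFFF = 0xBF59.

BF59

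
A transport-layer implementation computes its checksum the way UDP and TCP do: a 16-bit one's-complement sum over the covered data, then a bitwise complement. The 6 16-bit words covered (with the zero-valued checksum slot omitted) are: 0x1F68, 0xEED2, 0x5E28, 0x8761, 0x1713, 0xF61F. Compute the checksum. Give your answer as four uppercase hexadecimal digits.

FF07

One's-complement addition (fold any carry out of bit 15 back into bit 0):
  0x1F68 + 0xEED2 = 0x10E3A → wrap carry → 0x0E3B
  0x0E3B + 0x5E28 = 0x06C63
  0x6C63 + 0x8761 = 0x0F3C4
  0xF3C4 + 0x1713 = 0x10AD7 → wrap carry → 0x0AD8
  0x0AD8 + 0xF61F = 0x100F7 → wrap carry → 0x00F8
One's-complement sum = 0x00F8.
Checksum = ~0x00F8 & 0xFFFF = 0xFF07.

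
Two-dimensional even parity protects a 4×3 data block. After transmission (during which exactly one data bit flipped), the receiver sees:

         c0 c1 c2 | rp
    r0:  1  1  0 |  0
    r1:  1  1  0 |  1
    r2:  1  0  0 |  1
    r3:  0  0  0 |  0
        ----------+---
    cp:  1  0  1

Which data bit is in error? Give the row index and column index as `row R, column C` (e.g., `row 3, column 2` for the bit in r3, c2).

row 1, column 2

Recompute each row's even parity and compare to rp:
  r0: data parity 0, sent rp 0 → ok
  r1: data parity 0, sent rp 1 → mismatch
  r2: data parity 1, sent rp 1 → ok
  r3: data parity 0, sent rp 0 → ok
Recompute each column's even parity and compare to cp:
  c0: data parity 1, sent cp 1 → ok
  c1: data parity 0, sent cp 0 → ok
  c2: data parity 0, sent cp 1 → mismatch
Exactly one row (r1) and one column (c2) fail → the flipped bit is at their intersection.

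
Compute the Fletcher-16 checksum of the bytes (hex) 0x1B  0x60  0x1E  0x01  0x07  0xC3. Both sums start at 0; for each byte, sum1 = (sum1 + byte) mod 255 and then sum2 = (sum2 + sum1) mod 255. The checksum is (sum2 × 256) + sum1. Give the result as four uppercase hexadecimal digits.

D165

Running sums (mod 255):
  after byte 0 (0x1B): sum1=27, sum2=27
  after byte 1 (0x60): sum1=123, sum2=150
  after byte 2 (0x1E): sum1=153, sum2=48
  after byte 3 (0x01): sum1=154, sum2=202
  after byte 4 (0x07): sum1=161, sum2=108
  after byte 5 (0xC3): sum1=101, sum2=209
Checksum = sum2·256 + sum1 = 209·256 + 101 = 53605 = 0xD165.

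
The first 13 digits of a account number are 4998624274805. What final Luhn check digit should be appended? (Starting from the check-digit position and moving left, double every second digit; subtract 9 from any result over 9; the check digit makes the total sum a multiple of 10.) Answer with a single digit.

4

Partial digits right→left: 5 0 8 4 7 2 4 2 6 8 9 9 4
Double every second digit counting from the check-digit position (so the 1st, 3rd, 5th, ... of the partial from the right).
  doubled (with −9 where >9): 1 7 5 8 3 9 8 → sum 41
  kept as-is: 0 4 2 2 8 9 → sum 25
Total = 41 + 25 = 66.
Check digit = (10 − (66 mod 10)) mod 10 = 4.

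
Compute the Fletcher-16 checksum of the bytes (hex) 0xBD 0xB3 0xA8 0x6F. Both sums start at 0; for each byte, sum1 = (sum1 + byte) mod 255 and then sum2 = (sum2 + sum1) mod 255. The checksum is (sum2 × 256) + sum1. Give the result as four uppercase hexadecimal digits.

D289

Running sums (mod 255):
  after byte 0 (0xBD): sum1=189, sum2=189
  after byte 1 (0xB3): sum1=113, sum2=47
  after byte 2 (0xA8): sum1=26, sum2=73
  after byte 3 (0x6F): sum1=137, sum2=210
Checksum = sum2·256 + sum1 = 210·256 + 137 = 53897 = 0xD289.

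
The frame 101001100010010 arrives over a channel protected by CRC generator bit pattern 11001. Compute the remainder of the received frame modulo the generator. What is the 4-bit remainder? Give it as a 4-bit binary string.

Modulo-2 division of 101001100010010 by 11001:
  pos 0: 10100 XOR 11001 = 01101
  pos 1: 11011 XOR 11001 = 00010
  pos 4: 10100 XOR 11001 = 01101
  pos 5: 11010 XOR 11001 = 00011
  pos 8: 11100 XOR 11001 = 00101
  pos 10: 10110 XOR 11001 = 01111
Remainder = 1111 (nonzero — an error is detected).

1111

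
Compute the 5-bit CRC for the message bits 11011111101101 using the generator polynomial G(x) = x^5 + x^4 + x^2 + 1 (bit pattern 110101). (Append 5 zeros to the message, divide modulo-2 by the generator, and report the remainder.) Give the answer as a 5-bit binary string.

Append 5 zeros: 1101111110110100000. Divide by 110101 (XOR where the leading bit is 1):
  pos 0: 110111 XOR 110101 = 000010
  pos 4: 101110 XOR 110101 = 011011
  pos 5: 110111 XOR 110101 = 000010
  pos 9: 101010 XOR 110101 = 011111
  pos 10: 111110 XOR 110101 = 001011
  pos 12: 101100 XOR 110101 = 011001
  pos 13: 110010 XOR 110101 = 000111
Remainder (last 5 bits) = 00111. This is the CRC / FCS.

00111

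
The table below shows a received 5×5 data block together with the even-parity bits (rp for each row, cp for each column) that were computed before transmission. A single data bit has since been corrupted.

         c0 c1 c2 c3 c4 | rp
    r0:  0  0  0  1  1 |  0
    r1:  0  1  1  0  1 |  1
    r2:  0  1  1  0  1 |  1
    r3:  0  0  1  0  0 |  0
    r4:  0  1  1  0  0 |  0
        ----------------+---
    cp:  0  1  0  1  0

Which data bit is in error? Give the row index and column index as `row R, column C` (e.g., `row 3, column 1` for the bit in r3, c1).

row 3, column 4

Recompute each row's even parity and compare to rp:
  r0: data parity 0, sent rp 0 → ok
  r1: data parity 1, sent rp 1 → ok
  r2: data parity 1, sent rp 1 → ok
  r3: data parity 1, sent rp 0 → mismatch
  r4: data parity 0, sent rp 0 → ok
Recompute each column's even parity and compare to cp:
  c0: data parity 0, sent cp 0 → ok
  c1: data parity 1, sent cp 1 → ok
  c2: data parity 0, sent cp 0 → ok
  c3: data parity 1, sent cp 1 → ok
  c4: data parity 1, sent cp 0 → mismatch
Exactly one row (r3) and one column (c4) fail → the flipped bit is at their intersection.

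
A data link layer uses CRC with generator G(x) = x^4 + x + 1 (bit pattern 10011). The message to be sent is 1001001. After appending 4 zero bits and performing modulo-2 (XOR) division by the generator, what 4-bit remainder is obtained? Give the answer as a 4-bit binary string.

1111

Append 4 zeros: 10010010000. Divide by 10011 (XOR where the leading bit is 1):
  pos 0: 10010 XOR 10011 = 00001
  pos 4: 10100 XOR 10011 = 00111
  pos 6: 11100 XOR 10011 = 01111
Remainder (last 4 bits) = 1111. This is the CRC / FCS.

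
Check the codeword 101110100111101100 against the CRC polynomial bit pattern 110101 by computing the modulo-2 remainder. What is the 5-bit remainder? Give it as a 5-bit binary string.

00111

Modulo-2 division of 101110100111101100 by 110101:
  pos 0: 101110 XOR 110101 = 011011
  pos 1: 110111 XOR 110101 = 000010
  pos 5: 100011 XOR 110101 = 010110
  pos 6: 101101 XOR 110101 = 011000
  pos 7: 110001 XOR 110101 = 000100
  pos 10: 100011 XOR 110101 = 010110
  pos 11: 101100 XOR 110101 = 011001
  pos 12: 110010 XOR 110101 = 000111
Remainder = 00111 (nonzero — an error is detected).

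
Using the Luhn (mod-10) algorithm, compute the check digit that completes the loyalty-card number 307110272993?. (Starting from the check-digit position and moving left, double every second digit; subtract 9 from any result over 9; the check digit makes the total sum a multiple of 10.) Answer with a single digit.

4

Partial digits right→left: 3 9 9 2 7 2 0 1 1 7 0 3
Double every second digit counting from the check-digit position (so the 1st, 3rd, 5th, ... of the partial from the right).
  doubled (with −9 where >9): 6 9 5 0 2 0 → sum 22
  kept as-is: 9 2 2 1 7 3 → sum 24
Total = 22 + 24 = 46.
Check digit = (10 − (46 mod 10)) mod 10 = 4.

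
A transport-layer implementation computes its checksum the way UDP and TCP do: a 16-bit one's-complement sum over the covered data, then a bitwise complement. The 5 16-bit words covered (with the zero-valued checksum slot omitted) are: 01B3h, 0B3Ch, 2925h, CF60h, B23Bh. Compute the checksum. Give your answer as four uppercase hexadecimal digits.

One's-complement addition (fold any carry out of bit 15 back into bit 0):
  0x01B3 + 0x0B3C = 0x00CEF
  0x0CEF + 0x2925 = 0x03614
  0x3614 + 0xCF60 = 0x10574 → wrap carry → 0x0575
  0x0575 + 0xB23B = 0x0B7B0
One's-complement sum = 0xB7B0.
Checksum = ~0xB7B0 & 0xFFFF = 0x484F.

484F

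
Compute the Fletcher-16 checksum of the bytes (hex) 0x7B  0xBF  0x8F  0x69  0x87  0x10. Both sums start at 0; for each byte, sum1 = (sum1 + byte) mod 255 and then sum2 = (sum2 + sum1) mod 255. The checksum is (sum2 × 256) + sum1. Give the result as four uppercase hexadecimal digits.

Running sums (mod 255):
  after byte 0 (0x7B): sum1=123, sum2=123
  after byte 1 (0xBF): sum1=59, sum2=182
  after byte 2 (0x8F): sum1=202, sum2=129
  after byte 3 (0x69): sum1=52, sum2=181
  after byte 4 (0x87): sum1=187, sum2=113
  after byte 5 (0x10): sum1=203, sum2=61
Checksum = sum2·256 + sum1 = 61·256 + 203 = 15819 = 0x3DCB.

3DCB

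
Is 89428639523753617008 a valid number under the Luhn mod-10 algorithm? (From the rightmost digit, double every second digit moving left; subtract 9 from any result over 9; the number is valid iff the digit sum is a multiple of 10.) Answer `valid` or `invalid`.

From the right, keep odd positions and double even positions (subtract 9 from any doubled value over 9):
  doubled (positions 2,4,...): 0 5 3 1 6 1 6 7 8 7 → sum 44
  kept (positions 1,3,...): 8 0 1 3 7 2 9 6 2 9 → sum 47
Total = 91.
91 mod 10 = 1, so the number is invalid.

invalid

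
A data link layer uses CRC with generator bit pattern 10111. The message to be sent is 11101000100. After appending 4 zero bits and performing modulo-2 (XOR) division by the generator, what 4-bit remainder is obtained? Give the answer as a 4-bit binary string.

0111

Append 4 zeros: 111010001000000. Divide by 10111 (XOR where the leading bit is 1):
  pos 0: 11101 XOR 10111 = 01010
  pos 1: 10100 XOR 10111 = 00011
  pos 4: 11001 XOR 10111 = 01110
  pos 5: 11100 XOR 10111 = 01011
  pos 6: 10110 XOR 10111 = 00001
  pos 10: 10000 XOR 10111 = 00111
Remainder (last 4 bits) = 0111. This is the CRC / FCS.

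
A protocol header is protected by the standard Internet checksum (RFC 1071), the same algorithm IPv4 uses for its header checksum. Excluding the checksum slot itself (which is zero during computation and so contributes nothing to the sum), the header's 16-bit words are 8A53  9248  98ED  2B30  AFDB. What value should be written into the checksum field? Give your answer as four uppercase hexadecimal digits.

One's-complement addition (fold any carry out of bit 15 back into bit 0):
  0x8A53 + 0x9248 = 0x11C9B → wrap carry → 0x1C9C
  0x1C9C + 0x98ED = 0x0B589
  0xB589 + 0x2B30 = 0x0E0B9
  0xE0B9 + 0xAFDB = 0x19094 → wrap carry → 0x9095
One's-complement sum = 0x9095.
Checksum = ~0x9095 & 0xFFFF = 0x6F6A.

6F6A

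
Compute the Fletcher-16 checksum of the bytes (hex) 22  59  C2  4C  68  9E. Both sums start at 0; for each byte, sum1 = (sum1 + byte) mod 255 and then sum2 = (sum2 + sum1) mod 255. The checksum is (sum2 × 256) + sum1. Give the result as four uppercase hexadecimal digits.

EA91

Running sums (mod 255):
  after byte 0 (22): sum1=34, sum2=34
  after byte 1 (59): sum1=123, sum2=157
  after byte 2 (C2): sum1=62, sum2=219
  after byte 3 (4C): sum1=138, sum2=102
  after byte 4 (68): sum1=242, sum2=89
  after byte 5 (9E): sum1=145, sum2=234
Checksum = sum2·256 + sum1 = 234·256 + 145 = 60049 = 0xEA91.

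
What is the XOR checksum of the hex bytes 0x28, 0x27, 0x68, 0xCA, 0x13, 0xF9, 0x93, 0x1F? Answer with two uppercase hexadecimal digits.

CB

XOR the bytes together:
  start with 0x28
  0x28 ⊕ 0x27 = 0x0F
  0x0F ⊕ 0x68 = 0x67
  0x67 ⊕ 0xCA = 0xAD
  0xAD ⊕ 0x13 = 0xBE
  0xBE ⊕ 0xF9 = 0x47
  0x47 ⊕ 0x93 = 0xD4
  0xD4 ⊕ 0x1F = 0xCB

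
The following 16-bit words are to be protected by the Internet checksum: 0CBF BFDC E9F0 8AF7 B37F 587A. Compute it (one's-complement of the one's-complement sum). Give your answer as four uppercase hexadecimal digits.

B281

One's-complement addition (fold any carry out of bit 15 back into bit 0):
  0x0CBF + 0xBFDC = 0x0CC9B
  0xCC9B + 0xE9F0 = 0x1B68B → wrap carry → 0xB68C
  0xB68C + 0x8AF7 = 0x14183 → wrap carry → 0x4184
  0x4184 + 0xB37F = 0x0F503
  0xF503 + 0x587A = 0x14D7D → wrap carry → 0x4D7E
One's-complement sum = 0x4D7E.
Checksum = ~0x4D7E & 0xFFFF = 0xB281.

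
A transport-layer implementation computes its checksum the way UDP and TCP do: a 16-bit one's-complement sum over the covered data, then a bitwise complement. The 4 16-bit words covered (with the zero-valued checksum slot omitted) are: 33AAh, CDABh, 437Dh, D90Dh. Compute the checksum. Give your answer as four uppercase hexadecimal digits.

One's-complement addition (fold any carry out of bit 15 back into bit 0):
  0x33AA + 0xCDAB = 0x10155 → wrap carry → 0x0156
  0x0156 + 0x437D = 0x044D3
  0x44D3 + 0xD90D = 0x11DE0 → wrap carry → 0x1DE1
One's-complement sum = 0x1DE1.
Checksum = ~0x1DE1 & 0xFFFF = 0xE21E.

E21E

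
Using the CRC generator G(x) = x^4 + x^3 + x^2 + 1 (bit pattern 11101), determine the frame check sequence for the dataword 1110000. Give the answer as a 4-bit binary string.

Append 4 zeros: 11100000000. Divide by 11101 (XOR where the leading bit is 1):
  pos 0: 11100 XOR 11101 = 00001
  pos 4: 10000 XOR 11101 = 01101
  pos 5: 11010 XOR 11101 = 00111
Remainder (last 4 bits) = 1110. This is the CRC / FCS.

1110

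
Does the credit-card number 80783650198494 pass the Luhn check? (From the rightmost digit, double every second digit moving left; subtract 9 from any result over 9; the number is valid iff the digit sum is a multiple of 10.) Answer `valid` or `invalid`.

From the right, keep odd positions and double even positions (subtract 9 from any doubled value over 9):
  doubled (positions 2,4,...): 9 7 2 1 6 5 7 → sum 37
  kept (positions 1,3,...): 4 4 9 0 6 8 0 → sum 31
Total = 68.
68 mod 10 = 8, so the number is invalid.

invalid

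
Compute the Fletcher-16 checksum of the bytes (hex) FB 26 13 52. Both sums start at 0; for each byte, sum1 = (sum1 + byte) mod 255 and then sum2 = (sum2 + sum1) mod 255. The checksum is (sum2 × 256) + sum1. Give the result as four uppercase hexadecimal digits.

Running sums (mod 255):
  after byte 0 (FB): sum1=251, sum2=251
  after byte 1 (26): sum1=34, sum2=30
  after byte 2 (13): sum1=53, sum2=83
  after byte 3 (52): sum1=135, sum2=218
Checksum = sum2·256 + sum1 = 218·256 + 135 = 55943 = 0xDA87.

DA87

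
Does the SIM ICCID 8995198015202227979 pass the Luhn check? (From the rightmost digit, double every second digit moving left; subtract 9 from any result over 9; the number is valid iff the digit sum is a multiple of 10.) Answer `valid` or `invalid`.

invalid

From the right, keep odd positions and double even positions (subtract 9 from any doubled value over 9):
  doubled (positions 2,4,...): 5 5 4 0 1 0 9 1 9 → sum 34
  kept (positions 1,3,...): 9 9 2 2 2 1 8 1 9 8 → sum 51
Total = 85.
85 mod 10 = 5, so the number is invalid.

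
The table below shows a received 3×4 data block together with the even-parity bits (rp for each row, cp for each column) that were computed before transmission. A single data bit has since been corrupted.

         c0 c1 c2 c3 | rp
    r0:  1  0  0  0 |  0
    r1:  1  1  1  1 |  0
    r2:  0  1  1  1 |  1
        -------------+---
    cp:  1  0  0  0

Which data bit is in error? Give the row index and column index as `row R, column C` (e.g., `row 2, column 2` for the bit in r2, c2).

row 0, column 0

Recompute each row's even parity and compare to rp:
  r0: data parity 1, sent rp 0 → mismatch
  r1: data parity 0, sent rp 0 → ok
  r2: data parity 1, sent rp 1 → ok
Recompute each column's even parity and compare to cp:
  c0: data parity 0, sent cp 1 → mismatch
  c1: data parity 0, sent cp 0 → ok
  c2: data parity 0, sent cp 0 → ok
  c3: data parity 0, sent cp 0 → ok
Exactly one row (r0) and one column (c0) fail → the flipped bit is at their intersection.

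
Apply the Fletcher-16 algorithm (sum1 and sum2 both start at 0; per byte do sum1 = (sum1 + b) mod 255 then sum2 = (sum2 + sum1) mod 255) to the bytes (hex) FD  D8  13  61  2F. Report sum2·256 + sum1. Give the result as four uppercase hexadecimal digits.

847A

Running sums (mod 255):
  after byte 0 (FD): sum1=253, sum2=253
  after byte 1 (D8): sum1=214, sum2=212
  after byte 2 (13): sum1=233, sum2=190
  after byte 3 (61): sum1=75, sum2=10
  after byte 4 (2F): sum1=122, sum2=132
Checksum = sum2·256 + sum1 = 132·256 + 122 = 33914 = 0x847A.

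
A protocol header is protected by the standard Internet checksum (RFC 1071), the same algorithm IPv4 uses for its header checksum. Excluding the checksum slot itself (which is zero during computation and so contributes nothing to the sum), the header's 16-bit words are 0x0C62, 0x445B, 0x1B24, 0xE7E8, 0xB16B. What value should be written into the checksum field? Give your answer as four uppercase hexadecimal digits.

FAC9

One's-complement addition (fold any carry out of bit 15 back into bit 0):
  0x0C62 + 0x445B = 0x050BD
  0x50BD + 0x1B24 = 0x06BE1
  0x6BE1 + 0xE7E8 = 0x153C9 → wrap carry → 0x53CA
  0x53CA + 0xB16B = 0x10535 → wrap carry → 0x0536
One's-complement sum = 0x0536.
Checksum = ~0x0536 & 0xFFFF = 0xFAC9.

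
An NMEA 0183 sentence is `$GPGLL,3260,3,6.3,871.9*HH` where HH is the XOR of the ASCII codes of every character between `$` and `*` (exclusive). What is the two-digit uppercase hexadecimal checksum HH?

66

XOR the ASCII codes of the payload characters:
  'G' = 0x47 → acc = 0x47
  'P' = 0x50 → acc = 0x17
  'G' = 0x47 → acc = 0x50
  'L' = 0x4C → acc = 0x1C
  'L' = 0x4C → acc = 0x50
  ',' = 0x2C → acc = 0x7C
  '3' = 0x33 → acc = 0x4F
  '2' = 0x32 → acc = 0x7D
  '6' = 0x36 → acc = 0x4B
  '0' = 0x30 → acc = 0x7B
  ',' = 0x2C → acc = 0x57
  '3' = 0x33 → acc = 0x64
  ',' = 0x2C → acc = 0x48
  '6' = 0x36 → acc = 0x7E
  '.' = 0x2E → acc = 0x50
  '3' = 0x33 → acc = 0x63
  ',' = 0x2C → acc = 0x4F
  '8' = 0x38 → acc = 0x77
  '7' = 0x37 → acc = 0x40
  '1' = 0x31 → acc = 0x71
  '.' = 0x2E → acc = 0x5F
  '9' = 0x39 → acc = 0x66
Checksum = 0x66.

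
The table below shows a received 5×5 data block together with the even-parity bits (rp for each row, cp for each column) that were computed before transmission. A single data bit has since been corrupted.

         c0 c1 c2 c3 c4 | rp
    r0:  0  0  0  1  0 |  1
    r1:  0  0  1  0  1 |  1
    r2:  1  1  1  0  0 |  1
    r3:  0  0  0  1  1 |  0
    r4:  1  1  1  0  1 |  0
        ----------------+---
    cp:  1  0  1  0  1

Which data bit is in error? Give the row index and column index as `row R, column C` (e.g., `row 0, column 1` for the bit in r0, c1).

row 1, column 0

Recompute each row's even parity and compare to rp:
  r0: data parity 1, sent rp 1 → ok
  r1: data parity 0, sent rp 1 → mismatch
  r2: data parity 1, sent rp 1 → ok
  r3: data parity 0, sent rp 0 → ok
  r4: data parity 0, sent rp 0 → ok
Recompute each column's even parity and compare to cp:
  c0: data parity 0, sent cp 1 → mismatch
  c1: data parity 0, sent cp 0 → ok
  c2: data parity 1, sent cp 1 → ok
  c3: data parity 0, sent cp 0 → ok
  c4: data parity 1, sent cp 1 → ok
Exactly one row (r1) and one column (c0) fail → the flipped bit is at their intersection.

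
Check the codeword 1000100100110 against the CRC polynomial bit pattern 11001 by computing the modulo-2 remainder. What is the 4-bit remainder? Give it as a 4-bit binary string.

0000

Modulo-2 division of 1000100100110 by 11001:
  pos 0: 10001 XOR 11001 = 01000
  pos 1: 10000 XOR 11001 = 01001
  pos 2: 10010 XOR 11001 = 01011
  pos 3: 10111 XOR 11001 = 01110
  pos 4: 11100 XOR 11001 = 00101
  pos 6: 10101 XOR 11001 = 01100
  pos 7: 11001 XOR 11001 = 00000
Remainder = 0000 (zero — the frame passes the CRC check).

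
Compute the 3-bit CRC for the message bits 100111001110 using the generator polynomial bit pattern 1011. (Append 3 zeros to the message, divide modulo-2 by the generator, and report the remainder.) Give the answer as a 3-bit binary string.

100

Append 3 zeros: 100111001110000. Divide by 1011 (XOR where the leading bit is 1):
  pos 0: 1001 XOR 1011 = 0010
  pos 2: 1011 XOR 1011 = 0000
  pos 8: 1110 XOR 1011 = 0101
  pos 9: 1010 XOR 1011 = 0001
Remainder (last 3 bits) = 100. This is the CRC / FCS.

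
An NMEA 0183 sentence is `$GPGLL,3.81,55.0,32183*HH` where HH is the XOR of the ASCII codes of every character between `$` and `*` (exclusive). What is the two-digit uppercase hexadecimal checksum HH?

XOR the ASCII codes of the payload characters:
  'G' = 0x47 → acc = 0x47
  'P' = 0x50 → acc = 0x17
  'G' = 0x47 → acc = 0x50
  'L' = 0x4C → acc = 0x1C
  'L' = 0x4C → acc = 0x50
  ',' = 0x2C → acc = 0x7C
  '3' = 0x33 → acc = 0x4F
  '.' = 0x2E → acc = 0x61
  '8' = 0x38 → acc = 0x59
  '1' = 0x31 → acc = 0x68
  ',' = 0x2C → acc = 0x44
  '5' = 0x35 → acc = 0x71
  '5' = 0x35 → acc = 0x44
  '.' = 0x2E → acc = 0x6A
  '0' = 0x30 → acc = 0x5A
  ',' = 0x2C → acc = 0x76
  '3' = 0x33 → acc = 0x45
  '2' = 0x32 → acc = 0x77
  '1' = 0x31 → acc = 0x46
  '8' = 0x38 → acc = 0x7E
  '3' = 0x33 → acc = 0x4D
Checksum = 0x4D.

4D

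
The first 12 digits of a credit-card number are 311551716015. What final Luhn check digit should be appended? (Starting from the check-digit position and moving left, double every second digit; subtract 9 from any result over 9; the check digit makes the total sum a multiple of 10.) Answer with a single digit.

Partial digits right→left: 5 1 0 6 1 7 1 5 5 1 1 3
Double every second digit counting from the check-digit position (so the 1st, 3rd, 5th, ... of the partial from the right).
  doubled (with −9 where >9): 1 0 2 2 1 2 → sum 8
  kept as-is: 1 6 7 5 1 3 → sum 23
Total = 8 + 23 = 31.
Check digit = (10 − (31 mod 10)) mod 10 = 9.

9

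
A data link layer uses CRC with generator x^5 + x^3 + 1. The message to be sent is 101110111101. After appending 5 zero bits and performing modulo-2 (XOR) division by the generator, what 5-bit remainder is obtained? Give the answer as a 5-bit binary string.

10100

Append 5 zeros: 10111011110100000. Divide by 101001 (XOR where the leading bit is 1):
  pos 0: 101110 XOR 101001 = 000111
  pos 3: 111111 XOR 101001 = 010110
  pos 4: 101101 XOR 101001 = 000100
  pos 7: 100010 XOR 101001 = 001011
  pos 9: 101100 XOR 101001 = 000101
Remainder (last 5 bits) = 10100. This is the CRC / FCS.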